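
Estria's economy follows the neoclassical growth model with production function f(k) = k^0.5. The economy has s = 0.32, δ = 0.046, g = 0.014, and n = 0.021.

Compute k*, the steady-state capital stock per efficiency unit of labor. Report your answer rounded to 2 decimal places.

k* = 15.61

Steady state requires s·f(k) = (n + g + δ)·k, i.e. s·k^α = (n + g + δ)·k.
Rearranging, k^(1−α) = s / (n + g + δ).
k^0.5 = 0.32 / (0.021 + 0.014 + 0.046) = 0.32 / 0.081 = 3.9506
k* = 3.9506^(1/0.5) ≈ 15.6072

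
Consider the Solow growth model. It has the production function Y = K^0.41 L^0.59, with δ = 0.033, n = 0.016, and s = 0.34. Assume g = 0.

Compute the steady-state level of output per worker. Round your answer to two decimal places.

In steady state, investment equals break-even investment: s·k^α = (n + δ)·k.
Rearranging, k^(1−α) = s / (n + δ).
k^0.59 = 0.34 / (0.016 + 0.033) = 0.34 / 0.049 = 6.9388
k* = 6.9388^(1/0.59) ≈ 26.6628
y* = (k*)^α = 26.6628^0.41 ≈ 3.8426

y* = 3.84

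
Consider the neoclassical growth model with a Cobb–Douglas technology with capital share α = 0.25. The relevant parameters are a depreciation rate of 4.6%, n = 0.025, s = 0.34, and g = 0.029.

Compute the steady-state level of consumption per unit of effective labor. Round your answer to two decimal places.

Steady state requires s·f(k) = (n + g + δ)·k, i.e. s·k^α = (n + g + δ)·k.
Dividing both sides by k: k^(1−α) = s / (n + g + δ).
k^0.75 = 0.34 / (0.025 + 0.029 + 0.046) = 0.34 / 0.100 = 3.4000
k* = 3.4000^(1/0.75) ≈ 5.1126
y* = (k*)^α = 5.1126^0.25 ≈ 1.5037
c* = (1 − s)·y* = (1 − 0.34) × 1.5037 ≈ 0.9924

c* ≈ 0.99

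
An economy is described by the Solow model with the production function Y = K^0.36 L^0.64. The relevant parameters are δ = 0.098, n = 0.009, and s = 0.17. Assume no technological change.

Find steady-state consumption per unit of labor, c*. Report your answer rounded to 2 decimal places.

Steady state requires s·f(k) = (n + δ)·k, i.e. s·k^α = (n + δ)·k.
Rearranging, k^(1−α) = s / (n + δ).
k^0.64 = 0.17 / (0.009 + 0.098) = 0.17 / 0.107 = 1.5888
k* = 1.5888^(1/0.64) ≈ 2.0614
y* = (k*)^α = 2.0614^0.36 ≈ 1.2975
c* = (1 − s)·y* = (1 − 0.17) × 1.2975 ≈ 1.0769

c* ≈ 1.08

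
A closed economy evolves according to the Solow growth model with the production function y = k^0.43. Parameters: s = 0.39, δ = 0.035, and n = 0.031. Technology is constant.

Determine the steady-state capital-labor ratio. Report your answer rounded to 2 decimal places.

In steady state, investment equals break-even investment: s·k^α = (n + δ)·k.
Rearranging, k^(1−α) = s / (n + δ).
k^0.57 = 0.39 / (0.031 + 0.035) = 0.39 / 0.066 = 5.9091
k* = 5.9091^(1/0.57) ≈ 22.5708

k* = 22.57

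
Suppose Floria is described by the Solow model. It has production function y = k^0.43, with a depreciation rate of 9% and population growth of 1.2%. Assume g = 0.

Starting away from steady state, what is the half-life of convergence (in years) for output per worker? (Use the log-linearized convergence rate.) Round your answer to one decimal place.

t_½ ≈ 11.9 years

Near the steady state the convergence rate is λ = (1 − α)(n + δ).
λ = (1 − 0.43) × 0.102 = 0.57 × 0.102 = 0.05814
Half-life = ln 2 / λ = 0.6931 / 0.05814 ≈ 11.92 years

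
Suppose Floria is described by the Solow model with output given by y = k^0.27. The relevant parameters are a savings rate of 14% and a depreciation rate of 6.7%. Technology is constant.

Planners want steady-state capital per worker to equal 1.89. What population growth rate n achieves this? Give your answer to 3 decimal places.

n ≈ 0.021

At the steady state, Δk = 0, so s·k^α = (n + δ)·k.
So s / (n + δ) = (k*)^(1−α) = 1.89^0.73 = 1.5915.
Therefore n + δ = s / 1.5915 = 0.14 / 1.5915 = 0.0880, so n = 0.0880 − 0.067 = 0.0210.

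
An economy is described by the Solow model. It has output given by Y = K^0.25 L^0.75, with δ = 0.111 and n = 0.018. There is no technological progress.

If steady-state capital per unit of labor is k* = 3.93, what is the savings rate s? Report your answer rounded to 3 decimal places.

s ≈ 0.360

In steady state, investment equals break-even investment: s·k^α = (n + δ)·k.
So s / (n + δ) = (k*)^(1−α) = 3.93^0.75 = 2.7912.
Therefore s = 2.7912 × (n + δ) = 2.7912 × 0.129 = 0.3601.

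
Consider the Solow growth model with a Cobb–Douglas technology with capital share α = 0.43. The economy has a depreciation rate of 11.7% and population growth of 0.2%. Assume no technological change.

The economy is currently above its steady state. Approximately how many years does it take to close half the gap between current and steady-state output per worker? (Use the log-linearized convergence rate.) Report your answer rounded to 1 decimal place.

half-life ≈ 10.2 years

Near the steady state the convergence rate is λ = (1 − α)(n + δ).
λ = (1 − 0.43) × 0.119 = 0.57 × 0.119 = 0.06783
Half-life = ln 2 / λ = 0.6931 / 0.06783 ≈ 10.22 years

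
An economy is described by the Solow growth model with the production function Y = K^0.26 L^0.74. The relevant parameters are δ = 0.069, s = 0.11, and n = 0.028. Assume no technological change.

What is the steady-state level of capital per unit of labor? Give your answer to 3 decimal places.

k* = 1.185

In steady state, investment equals break-even investment: s·k^α = (n + δ)·k.
Dividing both sides by k: k^(1−α) = s / (n + δ).
k^0.74 = 0.11 / (0.028 + 0.069) = 0.11 / 0.097 = 1.1340
k* = 1.1340^(1/0.74) ≈ 1.1852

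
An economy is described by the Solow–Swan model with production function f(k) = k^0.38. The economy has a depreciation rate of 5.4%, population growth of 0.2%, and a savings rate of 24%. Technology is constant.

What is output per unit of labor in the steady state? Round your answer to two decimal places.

y* = 2.44

In steady state, investment equals break-even investment: s·k^α = (n + δ)·k.
Rearranging, k^(1−α) = s / (n + δ).
k^0.62 = 0.24 / (0.002 + 0.054) = 0.24 / 0.056 = 4.2857
k* = 4.2857^(1/0.62) ≈ 10.4566
y* = (k*)^α = 10.4566^0.38 ≈ 2.4399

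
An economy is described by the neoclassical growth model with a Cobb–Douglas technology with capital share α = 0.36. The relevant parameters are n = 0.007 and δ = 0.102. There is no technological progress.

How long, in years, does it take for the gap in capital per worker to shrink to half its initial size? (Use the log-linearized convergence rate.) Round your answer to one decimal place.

about 9.9 years

Near the steady state the convergence rate is λ = (1 − α)(n + δ).
λ = (1 − 0.36) × 0.109 = 0.64 × 0.109 = 0.06976
Half-life = ln 2 / λ = 0.6931 / 0.06976 ≈ 9.94 years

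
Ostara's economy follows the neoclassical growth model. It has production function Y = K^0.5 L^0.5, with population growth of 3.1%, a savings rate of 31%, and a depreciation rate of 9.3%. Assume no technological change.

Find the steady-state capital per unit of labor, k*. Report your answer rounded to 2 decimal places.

k* ≈ 6.25

In steady state, investment equals break-even investment: s·k^α = (n + δ)·k.
Dividing both sides by k: k^(1−α) = s / (n + δ).
k^0.5 = 0.31 / (0.031 + 0.093) = 0.31 / 0.124 = 2.5000
k* = 2.5000^(1/0.5) ≈ 6.2500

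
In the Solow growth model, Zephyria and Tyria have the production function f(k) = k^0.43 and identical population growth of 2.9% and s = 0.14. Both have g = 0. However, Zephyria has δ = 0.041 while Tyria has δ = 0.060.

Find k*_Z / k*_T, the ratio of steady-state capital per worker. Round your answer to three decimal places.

k*_Z / k*_T ≈ 1.524

Steady-state k* = [s/(n + δ)]^(1/(1−α)), so the ratio is [ (s_Z/(n + δ)_Z) / (s_T/(n + δ)_T) ]^1.7544.
s_Z/(n + δ)_Z = 0.14/0.070 = 2.0000; s_T/(n + δ)_T = 0.14/0.089 = 1.5730.
Ratio = (2.0000/1.5730)^1.7544 = 1.2715^1.7544 ≈ 1.5241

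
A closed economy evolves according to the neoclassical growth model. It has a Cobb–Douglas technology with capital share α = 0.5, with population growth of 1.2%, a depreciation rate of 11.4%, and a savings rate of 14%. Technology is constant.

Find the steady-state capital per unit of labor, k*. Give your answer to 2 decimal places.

k* = 1.23

At the steady state, Δk = 0, so s·k^α = (n + δ)·k.
Dividing both sides by k: k^(1−α) = s / (n + δ).
k^0.5 = 0.14 / (0.012 + 0.114) = 0.14 / 0.126 = 1.1111
k* = 1.1111^(1/0.5) ≈ 1.2345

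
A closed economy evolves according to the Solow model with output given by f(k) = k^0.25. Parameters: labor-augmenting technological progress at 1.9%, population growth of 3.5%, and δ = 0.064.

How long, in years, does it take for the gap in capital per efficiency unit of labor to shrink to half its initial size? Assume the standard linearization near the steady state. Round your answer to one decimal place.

half-life ≈ 7.8 years

Near the steady state the convergence rate is λ = (1 − α)(n + g + δ).
λ = (1 − 0.25) × 0.118 = 0.75 × 0.118 = 0.0885
Half-life = ln 2 / λ = 0.6931 / 0.0885 ≈ 7.83 years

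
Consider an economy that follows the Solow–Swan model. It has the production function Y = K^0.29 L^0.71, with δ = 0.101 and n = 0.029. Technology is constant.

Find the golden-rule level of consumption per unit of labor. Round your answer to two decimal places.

c_gold ≈ 0.99

At the golden rule, f'(k) = n + δ, so α·k^(α−1) = n + δ and k_gold = (α/(n + δ))^(1/(1−α)).
k_gold = (0.29/0.130)^(1/0.71) = 2.2308^1.4085 ≈ 3.0960
c_gold = f(k_gold) − (n + δ)·k_gold = 1.3878 − 0.130×3.0960 ≈ 0.9853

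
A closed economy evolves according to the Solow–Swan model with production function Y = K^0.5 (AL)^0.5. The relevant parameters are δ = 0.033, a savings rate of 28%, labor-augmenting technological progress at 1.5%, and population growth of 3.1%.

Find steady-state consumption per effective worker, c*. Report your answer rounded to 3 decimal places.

c* ≈ 2.552

At the steady state, Δk = 0, so s·k^α = (n + g + δ)·k.
Dividing both sides by k: k^(1−α) = s / (n + g + δ).
k^0.5 = 0.28 / (0.031 + 0.015 + 0.033) = 0.28 / 0.079 = 3.5443
k* = 3.5443^(1/0.5) ≈ 12.5621
y* = (k*)^α = 12.5621^0.5 ≈ 3.5443
c* = (1 − s)·y* = (1 − 0.28) × 3.5443 ≈ 2.5519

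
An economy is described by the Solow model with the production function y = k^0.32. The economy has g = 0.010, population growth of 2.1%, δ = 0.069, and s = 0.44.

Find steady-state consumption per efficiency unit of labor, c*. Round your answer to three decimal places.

In steady state, investment equals break-even investment: s·k^α = (n + g + δ)·k.
Rearranging, k^(1−α) = s / (n + g + δ).
k^0.68 = 0.44 / (0.021 + 0.010 + 0.069) = 0.44 / 0.100 = 4.4000
k* = 4.4000^(1/0.68) ≈ 8.8360
y* = (k*)^α = 8.8360^0.32 ≈ 2.0082
c* = (1 − s)·y* = (1 − 0.44) × 2.0082 ≈ 1.1246

c* = 1.125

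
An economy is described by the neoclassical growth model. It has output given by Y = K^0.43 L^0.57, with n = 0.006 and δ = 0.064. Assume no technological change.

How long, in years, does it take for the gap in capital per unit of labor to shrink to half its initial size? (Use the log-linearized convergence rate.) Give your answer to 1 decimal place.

half-life ≈ 17.4 years

Near the steady state the convergence rate is λ = (1 − α)(n + δ).
λ = (1 − 0.43) × 0.070 = 0.57 × 0.070 = 0.0399
Half-life = ln 2 / λ = 0.6931 / 0.0399 ≈ 17.37 years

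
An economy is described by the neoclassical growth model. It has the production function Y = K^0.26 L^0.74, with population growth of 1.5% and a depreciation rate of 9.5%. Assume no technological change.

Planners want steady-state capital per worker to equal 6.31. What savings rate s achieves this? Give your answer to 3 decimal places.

In steady state, investment equals break-even investment: s·k^α = (n + δ)·k.
So s / (n + δ) = (k*)^(1−α) = 6.31^0.74 = 3.9086.
Therefore s = 3.9086 × (n + δ) = 3.9086 × 0.110 = 0.4299.

s ≈ 0.430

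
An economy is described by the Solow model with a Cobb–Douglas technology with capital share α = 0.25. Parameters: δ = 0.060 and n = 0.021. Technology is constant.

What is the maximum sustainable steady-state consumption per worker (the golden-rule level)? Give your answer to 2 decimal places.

At the golden rule, f'(k) = n + δ, so α·k^(α−1) = n + δ and k_gold = (α/(n + δ))^(1/(1−α)).
k_gold = (0.25/0.081)^(1/0.75) = 3.0864^1.3333 ≈ 4.4935
c_gold = f(k_gold) − (n + δ)·k_gold = 1.4559 − 0.081×4.4935 ≈ 1.0919

c_gold ≈ 1.09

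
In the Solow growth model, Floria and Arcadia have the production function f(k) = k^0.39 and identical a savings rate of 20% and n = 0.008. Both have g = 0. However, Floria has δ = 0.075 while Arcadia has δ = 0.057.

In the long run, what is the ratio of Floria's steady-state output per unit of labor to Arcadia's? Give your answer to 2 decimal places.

ratio ≈ 0.86

Steady-state y* = [s/(n + δ)]^(α/(1−α)), so the ratio is [ (s_F/(n + δ)_F) / (s_A/(n + δ)_A) ]^0.6393.
s_F/(n + δ)_F = 0.20/0.083 = 2.4096; s_A/(n + δ)_A = 0.20/0.065 = 3.0769.
Ratio = (2.4096/3.0769)^0.6393 = 0.7831^0.6393 ≈ 0.8553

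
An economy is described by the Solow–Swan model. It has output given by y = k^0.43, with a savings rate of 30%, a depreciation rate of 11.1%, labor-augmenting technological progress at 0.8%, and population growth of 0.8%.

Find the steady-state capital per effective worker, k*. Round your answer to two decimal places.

k* ≈ 4.52

Steady state requires s·f(k) = (n + g + δ)·k, i.e. s·k^α = (n + g + δ)·k.
Dividing both sides by k: k^(1−α) = s / (n + g + δ).
k^0.57 = 0.30 / (0.008 + 0.008 + 0.111) = 0.30 / 0.127 = 2.3622
k* = 2.3622^(1/0.57) ≈ 4.5180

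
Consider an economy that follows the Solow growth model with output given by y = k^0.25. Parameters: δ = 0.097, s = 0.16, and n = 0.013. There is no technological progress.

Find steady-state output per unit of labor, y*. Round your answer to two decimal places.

Steady state requires s·f(k) = (n + δ)·k, i.e. s·k^α = (n + δ)·k.
Dividing both sides by k: k^(1−α) = s / (n + δ).
k^0.75 = 0.16 / (0.013 + 0.097) = 0.16 / 0.110 = 1.4545
k* = 1.4545^(1/0.75) ≈ 1.6480
y* = (k*)^α = 1.6480^0.25 ≈ 1.1330

y* = 1.13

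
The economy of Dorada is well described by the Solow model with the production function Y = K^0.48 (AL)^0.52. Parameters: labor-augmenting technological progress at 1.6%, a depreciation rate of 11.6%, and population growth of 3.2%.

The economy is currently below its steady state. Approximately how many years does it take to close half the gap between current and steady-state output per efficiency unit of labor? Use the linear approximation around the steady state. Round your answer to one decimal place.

t_½ ≈ 8.1 years

Near the steady state the convergence rate is λ = (1 − α)(n + g + δ).
λ = (1 − 0.48) × 0.164 = 0.52 × 0.164 = 0.08528
Half-life = ln 2 / λ = 0.6931 / 0.08528 ≈ 8.13 years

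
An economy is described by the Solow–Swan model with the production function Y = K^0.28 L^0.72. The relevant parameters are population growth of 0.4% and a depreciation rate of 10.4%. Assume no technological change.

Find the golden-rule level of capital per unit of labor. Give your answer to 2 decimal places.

k_gold ≈ 3.76

The golden rule sets f'(k) = n + δ, i.e. α·k^(α−1) = n + δ.
So k^(1−α) = α / (n + δ) = 0.28 / 0.108 = 2.5926.
k_gold = 2.5926^(1/0.72) ≈ 3.7552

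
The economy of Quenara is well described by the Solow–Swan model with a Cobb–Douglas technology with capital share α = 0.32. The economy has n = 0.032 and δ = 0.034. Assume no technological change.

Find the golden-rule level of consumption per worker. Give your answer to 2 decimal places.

At the golden rule, f'(k) = n + δ, so α·k^(α−1) = n + δ and k_gold = (α/(n + δ))^(1/(1−α)).
k_gold = (0.32/0.066)^(1/0.68) = 4.8485^1.4706 ≈ 10.1919
c_gold = f(k_gold) − (n + δ)·k_gold = 2.1020 − 0.066×10.1919 ≈ 1.4293

c_gold ≈ 1.43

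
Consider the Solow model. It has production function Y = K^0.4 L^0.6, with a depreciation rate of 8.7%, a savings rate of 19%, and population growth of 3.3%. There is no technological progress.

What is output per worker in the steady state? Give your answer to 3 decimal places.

y* ≈ 1.358

In steady state, investment equals break-even investment: s·k^α = (n + δ)·k.
Dividing both sides by k: k^(1−α) = s / (n + δ).
k^0.6 = 0.19 / (0.033 + 0.087) = 0.19 / 0.120 = 1.5833
k* = 1.5833^(1/0.6) ≈ 2.1508
y* = (k*)^α = 2.1508^0.4 ≈ 1.3584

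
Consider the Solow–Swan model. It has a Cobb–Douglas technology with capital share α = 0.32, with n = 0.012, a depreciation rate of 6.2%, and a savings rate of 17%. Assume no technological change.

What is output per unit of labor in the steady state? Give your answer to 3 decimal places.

In steady state, investment equals break-even investment: s·k^α = (n + δ)·k.
Rearranging, k^(1−α) = s / (n + δ).
k^0.68 = 0.17 / (0.012 + 0.062) = 0.17 / 0.074 = 2.2973
k* = 2.2973^(1/0.68) ≈ 3.3978
y* = (k*)^α = 3.3978^0.32 ≈ 1.4791

y* ≈ 1.479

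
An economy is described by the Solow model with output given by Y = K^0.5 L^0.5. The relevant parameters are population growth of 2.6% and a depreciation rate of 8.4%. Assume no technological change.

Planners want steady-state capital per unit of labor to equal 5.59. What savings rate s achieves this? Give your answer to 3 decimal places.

In steady state, investment equals break-even investment: s·k^α = (n + δ)·k.
So s / (n + δ) = (k*)^(1−α) = 5.59^0.5 = 2.3643.
Therefore s = 2.3643 × (n + δ) = 2.3643 × 0.110 = 0.2601.

s ≈ 0.260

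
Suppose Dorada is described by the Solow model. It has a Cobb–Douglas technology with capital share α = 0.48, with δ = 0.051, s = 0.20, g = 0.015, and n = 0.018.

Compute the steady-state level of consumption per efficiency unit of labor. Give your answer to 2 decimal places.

At the steady state, Δk = 0, so s·k^α = (n + g + δ)·k.
Rearranging, k^(1−α) = s / (n + g + δ).
k^0.52 = 0.20 / (0.018 + 0.015 + 0.051) = 0.20 / 0.084 = 2.3810
k* = 2.3810^(1/0.52) ≈ 5.3032
y* = (k*)^α = 5.3032^0.48 ≈ 2.2273
c* = (1 − s)·y* = (1 − 0.20) × 2.2273 ≈ 1.7818

c* = 1.78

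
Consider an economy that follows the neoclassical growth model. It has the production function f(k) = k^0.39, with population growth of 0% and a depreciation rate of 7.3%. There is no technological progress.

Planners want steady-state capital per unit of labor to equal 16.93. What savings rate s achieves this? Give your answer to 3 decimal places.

At the steady state, Δk = 0, so s·k^α = (n + δ)·k.
So s / (n + δ) = (k*)^(1−α) = 16.93^0.61 = 5.6167.
Therefore s = 5.6167 × (n + δ) = 5.6167 × 0.073 = 0.4100.

s ≈ 0.410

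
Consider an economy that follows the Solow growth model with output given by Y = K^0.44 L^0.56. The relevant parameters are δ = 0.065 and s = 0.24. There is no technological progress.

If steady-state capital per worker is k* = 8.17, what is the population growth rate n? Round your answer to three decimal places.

Steady state requires s·f(k) = (n + δ)·k, i.e. s·k^α = (n + δ)·k.
So s / (n + δ) = (k*)^(1−α) = 8.17^0.56 = 3.2422.
Therefore n + δ = s / 3.2422 = 0.24 / 3.2422 = 0.0740, so n = 0.0740 − 0.065 = 0.0090.

n ≈ 0.009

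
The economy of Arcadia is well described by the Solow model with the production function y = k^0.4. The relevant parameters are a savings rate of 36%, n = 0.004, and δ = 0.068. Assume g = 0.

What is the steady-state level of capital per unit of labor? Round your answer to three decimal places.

k* ≈ 14.620

In steady state, investment equals break-even investment: s·k^α = (n + δ)·k.
Rearranging, k^(1−α) = s / (n + δ).
k^0.6 = 0.36 / (0.004 + 0.068) = 0.36 / 0.072 = 5.0000
k* = 5.0000^(1/0.6) ≈ 14.6201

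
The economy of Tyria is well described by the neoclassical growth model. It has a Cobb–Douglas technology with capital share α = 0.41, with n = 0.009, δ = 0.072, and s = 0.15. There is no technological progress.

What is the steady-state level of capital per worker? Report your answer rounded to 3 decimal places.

In steady state, investment equals break-even investment: s·k^α = (n + δ)·k.
Dividing both sides by k: k^(1−α) = s / (n + δ).
k^0.59 = 0.15 / (0.009 + 0.072) = 0.15 / 0.081 = 1.8519
k* = 1.8519^(1/0.59) ≈ 2.8418

k* = 2.842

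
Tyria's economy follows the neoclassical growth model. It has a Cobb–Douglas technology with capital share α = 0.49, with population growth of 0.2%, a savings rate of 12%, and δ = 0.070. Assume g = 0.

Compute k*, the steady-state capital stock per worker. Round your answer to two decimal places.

k* = 2.72

Steady state requires s·f(k) = (n + δ)·k, i.e. s·k^α = (n + δ)·k.
Dividing both sides by k: k^(1−α) = s / (n + δ).
k^0.51 = 0.12 / (0.002 + 0.070) = 0.12 / 0.072 = 1.6667
k* = 1.6667^(1/0.51) ≈ 2.7228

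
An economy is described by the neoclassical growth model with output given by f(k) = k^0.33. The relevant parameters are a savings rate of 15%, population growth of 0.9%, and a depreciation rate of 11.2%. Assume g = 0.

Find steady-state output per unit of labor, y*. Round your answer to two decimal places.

y* ≈ 1.11

At the steady state, Δk = 0, so s·k^α = (n + δ)·k.
Dividing both sides by k: k^(1−α) = s / (n + δ).
k^0.67 = 0.15 / (0.009 + 0.112) = 0.15 / 0.121 = 1.2397
k* = 1.2397^(1/0.67) ≈ 1.3781
y* = (k*)^α = 1.3781^0.33 ≈ 1.1116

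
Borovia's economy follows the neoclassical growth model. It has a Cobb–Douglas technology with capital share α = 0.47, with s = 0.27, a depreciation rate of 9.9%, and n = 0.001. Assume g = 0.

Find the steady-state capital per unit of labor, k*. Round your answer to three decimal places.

Steady state requires s·f(k) = (n + δ)·k, i.e. s·k^α = (n + δ)·k.
Rearranging, k^(1−α) = s / (n + δ).
k^0.53 = 0.27 / (0.001 + 0.099) = 0.27 / 0.100 = 2.7000
k* = 2.7000^(1/0.53) ≈ 6.5147

k* ≈ 6.515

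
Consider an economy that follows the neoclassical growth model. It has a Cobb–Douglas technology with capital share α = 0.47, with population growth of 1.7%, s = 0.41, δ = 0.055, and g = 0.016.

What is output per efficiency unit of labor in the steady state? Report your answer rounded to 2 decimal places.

In steady state, investment equals break-even investment: s·k^α = (n + g + δ)·k.
Dividing both sides by k: k^(1−α) = s / (n + g + δ).
k^0.53 = 0.41 / (0.017 + 0.016 + 0.055) = 0.41 / 0.088 = 4.6591
k* = 4.6591^(1/0.53) ≈ 18.2367
y* = (k*)^α = 18.2367^0.47 ≈ 3.9142

y* ≈ 3.91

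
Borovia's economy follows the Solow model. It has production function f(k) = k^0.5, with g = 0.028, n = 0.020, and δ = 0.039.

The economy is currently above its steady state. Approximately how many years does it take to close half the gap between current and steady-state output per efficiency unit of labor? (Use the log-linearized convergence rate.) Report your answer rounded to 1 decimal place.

Near the steady state the convergence rate is λ = (1 − α)(n + g + δ).
λ = (1 − 0.5) × 0.087 = 0.5 × 0.087 = 0.0435
Half-life = ln 2 / λ = 0.6931 / 0.0435 ≈ 15.93 years

about 15.9 years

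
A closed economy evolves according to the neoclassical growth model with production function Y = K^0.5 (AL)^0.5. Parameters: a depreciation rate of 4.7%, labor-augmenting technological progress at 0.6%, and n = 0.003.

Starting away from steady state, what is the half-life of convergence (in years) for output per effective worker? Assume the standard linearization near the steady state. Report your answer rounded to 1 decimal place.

t_½ ≈ 24.8 years

Near the steady state the convergence rate is λ = (1 − α)(n + g + δ).
λ = (1 − 0.5) × 0.056 = 0.5 × 0.056 = 0.0280
Half-life = ln 2 / λ = 0.6931 / 0.0280 ≈ 24.75 years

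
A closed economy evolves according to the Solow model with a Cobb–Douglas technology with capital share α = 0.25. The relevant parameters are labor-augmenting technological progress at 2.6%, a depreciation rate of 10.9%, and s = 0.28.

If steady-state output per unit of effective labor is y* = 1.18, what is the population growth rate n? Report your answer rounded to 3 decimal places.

n ≈ 0.035

In steady state, investment equals break-even investment: s·k^α = (n + g + δ)·k.
Since y* = [s/(n + g + δ)]^(α/(1−α)), we have s/(n + g + δ) = (y*)^((1−α)/α) = 1.18^3 = 1.6430.
Therefore n + g + δ = s / 1.6430 = 0.28 / 1.6430 = 0.1704, so n = 0.1704 − 0.135 = 0.0354.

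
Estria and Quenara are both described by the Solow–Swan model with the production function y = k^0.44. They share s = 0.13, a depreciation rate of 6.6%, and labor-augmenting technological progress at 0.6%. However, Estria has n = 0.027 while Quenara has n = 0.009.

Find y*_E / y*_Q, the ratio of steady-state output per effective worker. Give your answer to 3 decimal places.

y*_E / y*_Q ≈ 0.854

Steady-state y* = [s/(n + g + δ)]^(α/(1−α)), so the ratio is [ (s_E/(n + g + δ)_E) / (s_Q/(n + g + δ)_Q) ]^0.7857.
s_E/(n + g + δ)_E = 0.13/0.099 = 1.3131; s_Q/(n + g + δ)_Q = 0.13/0.081 = 1.6049.
Ratio = (1.3131/1.6049)^0.7857 = 0.8182^0.7857 ≈ 0.8541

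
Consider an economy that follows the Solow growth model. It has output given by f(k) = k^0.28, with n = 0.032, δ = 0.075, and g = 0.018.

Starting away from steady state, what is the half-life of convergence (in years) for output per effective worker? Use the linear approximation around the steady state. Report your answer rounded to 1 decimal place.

about 7.7 years

Near the steady state the convergence rate is λ = (1 − α)(n + g + δ).
λ = (1 − 0.28) × 0.125 = 0.72 × 0.125 = 0.0900
Half-life = ln 2 / λ = 0.6931 / 0.0900 ≈ 7.70 years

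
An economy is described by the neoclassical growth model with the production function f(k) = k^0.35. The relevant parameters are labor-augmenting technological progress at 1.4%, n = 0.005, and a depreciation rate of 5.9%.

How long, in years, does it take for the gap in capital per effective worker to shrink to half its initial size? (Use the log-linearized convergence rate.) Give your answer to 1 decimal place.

half-life ≈ 13.7 years

Near the steady state the convergence rate is λ = (1 − α)(n + g + δ).
λ = (1 − 0.35) × 0.078 = 0.65 × 0.078 = 0.0507
Half-life = ln 2 / λ = 0.6931 / 0.0507 ≈ 13.67 years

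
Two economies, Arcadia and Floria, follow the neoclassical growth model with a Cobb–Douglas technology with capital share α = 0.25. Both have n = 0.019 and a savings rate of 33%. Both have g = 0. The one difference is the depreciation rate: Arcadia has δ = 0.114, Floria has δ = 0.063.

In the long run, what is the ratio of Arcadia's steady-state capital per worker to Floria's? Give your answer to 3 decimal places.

ratio ≈ 0.525

Steady-state k* = [s/(n + δ)]^(1/(1−α)), so the ratio is [ (s_A/(n + δ)_A) / (s_F/(n + δ)_F) ]^1.3333.
s_A/(n + δ)_A = 0.33/0.133 = 2.4812; s_F/(n + δ)_F = 0.33/0.082 = 4.0244.
Ratio = (2.4812/4.0244)^1.3333 = 0.6165^1.3333 ≈ 0.5247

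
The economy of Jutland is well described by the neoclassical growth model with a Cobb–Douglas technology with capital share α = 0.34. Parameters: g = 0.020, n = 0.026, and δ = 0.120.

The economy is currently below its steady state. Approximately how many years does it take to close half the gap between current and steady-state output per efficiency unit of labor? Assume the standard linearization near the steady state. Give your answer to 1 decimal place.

Near the steady state the convergence rate is λ = (1 − α)(n + g + δ).
λ = (1 − 0.34) × 0.166 = 0.66 × 0.166 = 0.10956
Half-life = ln 2 / λ = 0.6931 / 0.10956 ≈ 6.33 years

half-life ≈ 6.3 years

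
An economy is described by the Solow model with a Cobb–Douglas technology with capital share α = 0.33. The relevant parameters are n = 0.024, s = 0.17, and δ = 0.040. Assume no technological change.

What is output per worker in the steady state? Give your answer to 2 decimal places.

y* = 1.62

In steady state, investment equals break-even investment: s·k^α = (n + δ)·k.
Rearranging, k^(1−α) = s / (n + δ).
k^0.67 = 0.17 / (0.024 + 0.040) = 0.17 / 0.064 = 2.6563
k* = 2.6563^(1/0.67) ≈ 4.2978
y* = (k*)^α = 4.2978^0.33 ≈ 1.6180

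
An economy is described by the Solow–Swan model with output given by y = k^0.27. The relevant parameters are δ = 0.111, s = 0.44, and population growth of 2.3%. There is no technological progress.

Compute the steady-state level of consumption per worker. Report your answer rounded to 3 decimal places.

In steady state, investment equals break-even investment: s·k^α = (n + δ)·k.
Rearranging, k^(1−α) = s / (n + δ).
k^0.73 = 0.44 / (0.023 + 0.111) = 0.44 / 0.134 = 3.2836
k* = 3.2836^(1/0.73) ≈ 5.0972
y* = (k*)^α = 5.0972^0.27 ≈ 1.5523
c* = (1 − s)·y* = (1 − 0.44) × 1.5523 ≈ 0.8693

c* ≈ 0.869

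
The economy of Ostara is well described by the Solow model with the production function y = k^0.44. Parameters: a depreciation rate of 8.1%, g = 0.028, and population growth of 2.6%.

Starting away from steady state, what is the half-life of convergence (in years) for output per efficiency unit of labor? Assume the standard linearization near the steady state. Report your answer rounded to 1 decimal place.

t_½ ≈ 9.2 years

Near the steady state the convergence rate is λ = (1 − α)(n + g + δ).
λ = (1 − 0.44) × 0.135 = 0.56 × 0.135 = 0.0756
Half-life = ln 2 / λ = 0.6931 / 0.0756 ≈ 9.17 years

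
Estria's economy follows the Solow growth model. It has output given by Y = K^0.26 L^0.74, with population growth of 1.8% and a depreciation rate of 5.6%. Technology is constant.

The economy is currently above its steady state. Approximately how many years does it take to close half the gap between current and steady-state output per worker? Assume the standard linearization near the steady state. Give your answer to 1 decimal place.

Near the steady state the convergence rate is λ = (1 − α)(n + δ).
λ = (1 − 0.26) × 0.074 = 0.74 × 0.074 = 0.05476
Half-life = ln 2 / λ = 0.6931 / 0.05476 ≈ 12.66 years

about 12.7 years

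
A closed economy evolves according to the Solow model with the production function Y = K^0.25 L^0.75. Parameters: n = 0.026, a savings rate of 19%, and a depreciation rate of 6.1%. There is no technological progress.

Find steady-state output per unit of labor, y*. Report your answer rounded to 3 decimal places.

Steady state requires s·f(k) = (n + δ)·k, i.e. s·k^α = (n + δ)·k.
Dividing both sides by k: k^(1−α) = s / (n + δ).
k^0.75 = 0.19 / (0.026 + 0.061) = 0.19 / 0.087 = 2.1839
k* = 2.1839^(1/0.75) ≈ 2.8334
y* = (k*)^α = 2.8334^0.25 ≈ 1.2974

y* ≈ 1.297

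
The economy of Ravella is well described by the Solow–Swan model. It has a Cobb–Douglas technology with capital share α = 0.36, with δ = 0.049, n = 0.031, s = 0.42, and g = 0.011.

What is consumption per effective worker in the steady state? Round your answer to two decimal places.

In steady state, investment equals break-even investment: s·k^α = (n + g + δ)·k.
Rearranging, k^(1−α) = s / (n + g + δ).
k^0.64 = 0.42 / (0.031 + 0.011 + 0.049) = 0.42 / 0.091 = 4.6154
k* = 4.6154^(1/0.64) ≈ 10.9101
y* = (k*)^α = 10.9101^0.36 ≈ 2.3638
c* = (1 − s)·y* = (1 − 0.42) × 2.3638 ≈ 1.3710

c* ≈ 1.37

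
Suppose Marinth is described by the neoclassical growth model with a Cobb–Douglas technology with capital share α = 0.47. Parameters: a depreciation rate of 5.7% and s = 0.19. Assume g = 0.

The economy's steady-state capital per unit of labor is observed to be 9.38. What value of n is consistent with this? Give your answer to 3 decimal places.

Steady state requires s·f(k) = (n + δ)·k, i.e. s·k^α = (n + δ)·k.
So s / (n + δ) = (k*)^(1−α) = 9.38^0.53 = 3.2754.
Therefore n + δ = s / 3.2754 = 0.19 / 3.2754 = 0.0580, so n = 0.0580 − 0.057 = 0.0010.

n ≈ 0.001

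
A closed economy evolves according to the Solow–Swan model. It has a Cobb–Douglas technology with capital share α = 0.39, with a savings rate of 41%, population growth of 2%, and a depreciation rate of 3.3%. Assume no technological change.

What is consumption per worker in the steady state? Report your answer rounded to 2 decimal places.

At the steady state, Δk = 0, so s·k^α = (n + δ)·k.
Rearranging, k^(1−α) = s / (n + δ).
k^0.61 = 0.41 / (0.020 + 0.033) = 0.41 / 0.053 = 7.7358
k* = 7.7358^(1/0.61) ≈ 28.6132
y* = (k*)^α = 28.6132^0.39 ≈ 3.6988
c* = (1 − s)·y* = (1 − 0.41) × 3.6988 ≈ 2.1823

c* ≈ 2.18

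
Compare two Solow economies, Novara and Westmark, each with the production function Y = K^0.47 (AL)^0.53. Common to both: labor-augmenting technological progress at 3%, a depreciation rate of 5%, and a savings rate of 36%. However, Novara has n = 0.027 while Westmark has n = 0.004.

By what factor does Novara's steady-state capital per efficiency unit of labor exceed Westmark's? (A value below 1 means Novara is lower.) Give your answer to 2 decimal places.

Steady-state k* = [s/(n + g + δ)]^(1/(1−α)), so the ratio is [ (s_N/(n + g + δ)_N) / (s_W/(n + g + δ)_W) ]^1.8868.
s_N/(n + g + δ)_N = 0.36/0.107 = 3.3645; s_W/(n + g + δ)_W = 0.36/0.084 = 4.2857.
Ratio = (3.3645/4.2857)^1.8868 = 0.7851^1.8868 ≈ 0.6335

k*_N / k*_W ≈ 0.63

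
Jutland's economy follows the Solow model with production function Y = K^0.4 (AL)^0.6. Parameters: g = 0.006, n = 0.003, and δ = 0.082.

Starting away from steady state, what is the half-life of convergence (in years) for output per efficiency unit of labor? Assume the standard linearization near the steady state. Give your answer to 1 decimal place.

Near the steady state the convergence rate is λ = (1 − α)(n + g + δ).
λ = (1 − 0.4) × 0.091 = 0.6 × 0.091 = 0.0546
Half-life = ln 2 / λ = 0.6931 / 0.0546 ≈ 12.69 years

half-life ≈ 12.7 years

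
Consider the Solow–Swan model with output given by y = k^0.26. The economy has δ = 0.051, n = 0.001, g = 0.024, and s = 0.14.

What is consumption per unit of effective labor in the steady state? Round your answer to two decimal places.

Steady state requires s·f(k) = (n + g + δ)·k, i.e. s·k^α = (n + g + δ)·k.
Rearranging, k^(1−α) = s / (n + g + δ).
k^0.74 = 0.14 / (0.001 + 0.024 + 0.051) = 0.14 / 0.076 = 1.8421
k* = 1.8421^(1/0.74) ≈ 2.2831
y* = (k*)^α = 2.2831^0.26 ≈ 1.2394
c* = (1 − s)·y* = (1 − 0.14) × 1.2394 ≈ 1.0659

c* = 1.07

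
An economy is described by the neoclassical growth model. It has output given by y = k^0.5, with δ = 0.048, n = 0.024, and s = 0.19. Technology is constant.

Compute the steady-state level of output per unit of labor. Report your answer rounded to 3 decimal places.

In steady state, investment equals break-even investment: s·k^α = (n + δ)·k.
Rearranging, k^(1−α) = s / (n + δ).
k^0.5 = 0.19 / (0.024 + 0.048) = 0.19 / 0.072 = 2.6389
k* = 2.6389^(1/0.5) ≈ 6.9638
y* = (k*)^α = 6.9638^0.5 ≈ 2.6389

y* ≈ 2.639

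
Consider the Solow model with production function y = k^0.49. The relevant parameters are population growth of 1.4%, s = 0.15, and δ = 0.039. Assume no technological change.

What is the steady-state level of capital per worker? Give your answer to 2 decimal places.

In steady state, investment equals break-even investment: s·k^α = (n + δ)·k.
Dividing both sides by k: k^(1−α) = s / (n + δ).
k^0.51 = 0.15 / (0.014 + 0.039) = 0.15 / 0.053 = 2.8302
k* = 2.8302^(1/0.51) ≈ 7.6898

k* ≈ 7.69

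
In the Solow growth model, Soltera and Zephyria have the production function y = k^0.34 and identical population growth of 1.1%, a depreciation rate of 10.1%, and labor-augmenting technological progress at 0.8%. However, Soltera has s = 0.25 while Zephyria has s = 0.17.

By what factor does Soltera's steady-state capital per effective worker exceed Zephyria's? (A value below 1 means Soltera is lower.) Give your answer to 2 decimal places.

Steady-state k* = [s/(n + g + δ)]^(1/(1−α)), so the ratio is [ (s_S/(n + g + δ)_S) / (s_Z/(n + g + δ)_Z) ]^1.5152.
s_S/(n + g + δ)_S = 0.25/0.120 = 2.0833; s_Z/(n + g + δ)_Z = 0.17/0.120 = 1.4167.
Ratio = (2.0833/1.4167)^1.5152 = 1.4705^1.5152 ≈ 1.7937

ratio ≈ 1.79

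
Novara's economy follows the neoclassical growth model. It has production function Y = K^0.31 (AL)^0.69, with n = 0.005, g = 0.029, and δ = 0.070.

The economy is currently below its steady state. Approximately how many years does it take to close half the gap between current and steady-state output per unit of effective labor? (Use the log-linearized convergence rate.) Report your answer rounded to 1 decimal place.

half-life ≈ 9.7 years

Near the steady state the convergence rate is λ = (1 − α)(n + g + δ).
λ = (1 − 0.31) × 0.104 = 0.69 × 0.104 = 0.07176
Half-life = ln 2 / λ = 0.6931 / 0.07176 ≈ 9.66 years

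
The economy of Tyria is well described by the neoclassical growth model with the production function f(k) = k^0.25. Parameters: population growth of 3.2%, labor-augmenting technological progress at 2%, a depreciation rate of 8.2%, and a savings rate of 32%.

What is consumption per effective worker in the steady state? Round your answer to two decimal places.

At the steady state, Δk = 0, so s·k^α = (n + g + δ)·k.
Rearranging, k^(1−α) = s / (n + g + δ).
k^0.75 = 0.32 / (0.032 + 0.020 + 0.082) = 0.32 / 0.134 = 2.3881
k* = 2.3881^(1/0.75) ≈ 3.1921
y* = (k*)^α = 3.1921^0.25 ≈ 1.3367
c* = (1 − s)·y* = (1 − 0.32) × 1.3367 ≈ 0.9090

c* = 0.91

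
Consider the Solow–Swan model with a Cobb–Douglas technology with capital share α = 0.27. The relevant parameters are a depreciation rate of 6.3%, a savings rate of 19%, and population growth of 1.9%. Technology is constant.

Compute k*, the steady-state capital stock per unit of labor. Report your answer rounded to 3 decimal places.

At the steady state, Δk = 0, so s·k^α = (n + δ)·k.
Dividing both sides by k: k^(1−α) = s / (n + δ).
k^0.73 = 0.19 / (0.019 + 0.063) = 0.19 / 0.082 = 2.3171
k* = 2.3171^(1/0.73) ≈ 3.1617

k* ≈ 3.162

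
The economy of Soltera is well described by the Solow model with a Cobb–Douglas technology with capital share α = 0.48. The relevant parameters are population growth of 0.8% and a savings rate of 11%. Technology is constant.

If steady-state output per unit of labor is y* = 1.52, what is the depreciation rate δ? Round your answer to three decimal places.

At the steady state, Δk = 0, so s·k^α = (n + δ)·k.
Since y* = [s/(n + δ)]^(α/(1−α)), we have s/(n + δ) = (y*)^((1−α)/α) = 1.52^1.0833 = 1.5740.
Therefore n + δ = s / 1.5740 = 0.11 / 1.5740 = 0.0699, so δ = 0.0699 − 0.008 = 0.0619.

δ ≈ 0.062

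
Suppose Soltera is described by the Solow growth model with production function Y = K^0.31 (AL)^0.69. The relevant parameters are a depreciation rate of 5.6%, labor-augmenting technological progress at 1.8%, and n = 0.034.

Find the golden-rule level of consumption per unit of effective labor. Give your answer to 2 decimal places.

c_gold ≈ 1.11

At the golden rule, f'(k) = n + g + δ, so α·k^(α−1) = n + g + δ and k_gold = (α/(n + g + δ))^(1/(1−α)).
k_gold = (0.31/0.108)^(1/0.69) = 2.8704^1.4493 ≈ 4.6099
c_gold = f(k_gold) − (n + g + δ)·k_gold = 1.6060 − 0.108×4.6099 ≈ 1.1081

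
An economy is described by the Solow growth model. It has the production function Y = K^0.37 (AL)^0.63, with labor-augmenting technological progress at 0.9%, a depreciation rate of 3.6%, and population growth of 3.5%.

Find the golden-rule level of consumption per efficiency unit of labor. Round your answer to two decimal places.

c_gold ≈ 1.55

At the golden rule, f'(k) = n + g + δ, so α·k^(α−1) = n + g + δ and k_gold = (α/(n + g + δ))^(1/(1−α)).
k_gold = (0.37/0.080)^(1/0.63) = 4.6250^1.5873 ≈ 11.3693
c_gold = f(k_gold) − (n + g + δ)·k_gold = 2.4582 − 0.080×11.3693 ≈ 1.5487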